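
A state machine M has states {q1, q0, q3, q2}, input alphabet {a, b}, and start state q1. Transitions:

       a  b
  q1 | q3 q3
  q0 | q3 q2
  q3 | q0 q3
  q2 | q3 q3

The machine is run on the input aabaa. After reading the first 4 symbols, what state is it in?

q3

Trace: q1 -a-> q3 -a-> q0 -b-> q2 -a-> q3
After 4 symbols: q3.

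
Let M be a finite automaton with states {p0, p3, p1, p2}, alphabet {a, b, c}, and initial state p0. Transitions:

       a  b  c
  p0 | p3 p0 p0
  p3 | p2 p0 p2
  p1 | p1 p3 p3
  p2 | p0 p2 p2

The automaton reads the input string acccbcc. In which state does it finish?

start at p0
read 'a': p0 → p3
read 'c': p3 → p2
read 'c': p2 → p2
read 'c': p2 → p2
read 'b': p2 → p2
read 'c': p2 → p2
read 'c': p2 → p2

p2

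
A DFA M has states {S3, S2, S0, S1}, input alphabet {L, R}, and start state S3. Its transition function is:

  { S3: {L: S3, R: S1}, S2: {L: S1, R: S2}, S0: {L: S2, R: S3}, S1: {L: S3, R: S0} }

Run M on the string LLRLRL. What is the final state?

Trace: S3 -L-> S3 -L-> S3 -R-> S1 -L-> S3 -R-> S1 -L-> S3

S3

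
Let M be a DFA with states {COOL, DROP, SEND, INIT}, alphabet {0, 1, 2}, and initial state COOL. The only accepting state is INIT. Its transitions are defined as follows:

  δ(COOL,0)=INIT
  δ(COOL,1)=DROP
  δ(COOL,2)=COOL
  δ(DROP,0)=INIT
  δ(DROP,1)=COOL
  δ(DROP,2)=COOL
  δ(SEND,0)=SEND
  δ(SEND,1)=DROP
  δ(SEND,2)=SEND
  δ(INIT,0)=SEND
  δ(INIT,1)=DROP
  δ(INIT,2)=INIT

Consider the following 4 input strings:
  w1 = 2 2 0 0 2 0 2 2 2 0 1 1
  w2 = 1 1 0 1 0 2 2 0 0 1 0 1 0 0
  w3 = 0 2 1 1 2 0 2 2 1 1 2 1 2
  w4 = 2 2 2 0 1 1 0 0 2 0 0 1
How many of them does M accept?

0

w1:
  start at COOL
  read '2': COOL → COOL
  read '2': COOL → COOL
  read '0': COOL → INIT
  read '0': INIT → SEND
  read '2': SEND → SEND
  read '0': SEND → SEND
  read '2': SEND → SEND
  read '2': SEND → SEND
  read '2': SEND → SEND
  read '0': SEND → SEND
  read '1': SEND → DROP
  read '1': DROP → COOL
  end COOL, rejected
w2:
  start at COOL
  read '1': COOL → DROP
  read '1': DROP → COOL
  read '0': COOL → INIT
  read '1': INIT → DROP
  read '0': DROP → INIT
  read '2': INIT → INIT
  read '2': INIT → INIT
  read '0': INIT → SEND
  read '0': SEND → SEND
  read '1': SEND → DROP
  read '0': DROP → INIT
  read '1': INIT → DROP
  read '0': DROP → INIT
  read '0': INIT → SEND
  end SEND, rejected
w3:
  start at COOL
  read '0': COOL → INIT
  read '2': INIT → INIT
  read '1': INIT → DROP
  read '1': DROP → COOL
  read '2': COOL → COOL
  read '0': COOL → INIT
  read '2': INIT → INIT
  read '2': INIT → INIT
  read '1': INIT → DROP
  read '1': DROP → COOL
  read '2': COOL → COOL
  read '1': COOL → DROP
  read '2': DROP → COOL
  end COOL, rejected
w4:
  start at COOL
  read '2': COOL → COOL
  read '2': COOL → COOL
  read '2': COOL → COOL
  read '0': COOL → INIT
  read '1': INIT → DROP
  read '1': DROP → COOL
  read '0': COOL → INIT
  read '0': INIT → SEND
  read '2': SEND → SEND
  read '0': SEND → SEND
  read '0': SEND → SEND
  read '1': SEND → DROP
  end DROP, rejected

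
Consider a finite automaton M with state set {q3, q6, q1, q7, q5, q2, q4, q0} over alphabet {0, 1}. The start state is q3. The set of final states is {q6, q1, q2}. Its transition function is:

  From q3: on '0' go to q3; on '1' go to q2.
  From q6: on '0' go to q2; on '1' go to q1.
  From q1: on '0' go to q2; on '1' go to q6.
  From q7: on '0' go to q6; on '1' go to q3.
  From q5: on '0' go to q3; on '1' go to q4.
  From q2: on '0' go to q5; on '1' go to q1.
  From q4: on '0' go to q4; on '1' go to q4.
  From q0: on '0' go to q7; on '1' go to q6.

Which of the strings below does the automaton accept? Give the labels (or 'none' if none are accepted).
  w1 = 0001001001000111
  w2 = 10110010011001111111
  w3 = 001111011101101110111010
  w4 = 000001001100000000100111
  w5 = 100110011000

w1:
  start at q3
  read '0': q3 → q3
  read '0': q3 → q3
  read '0': q3 → q3
  read '1': q3 → q2
  read '0': q2 → q5
  read '0': q5 → q3
  read '1': q3 → q2
  read '0': q2 → q5
  read '0': q5 → q3
  read '1': q3 → q2
  read '0': q2 → q5
  read '0': q5 → q3
  read '0': q3 → q3
  read '1': q3 → q2
  read '1': q2 → q1
  read '1': q1 → q6
  end q6, accepted
w2:
  start at q3
  read '1': q3 → q2
  read '0': q2 → q5
  read '1': q5 → q4
  read '1': q4 → q4
  read '0': q4 → q4
  read '0': q4 → q4
  read '1': q4 → q4
  read '0': q4 → q4
  read '0': q4 → q4
  read '1': q4 → q4
  read '1': q4 → q4
  read '0': q4 → q4
  read '0': q4 → q4
  read '1': q4 → q4
  read '1': q4 → q4
  read '1': q4 → q4
  read '1': q4 → q4
  read '1': q4 → q4
  read '1': q4 → q4
  read '1': q4 → q4
  end q4, rejected
w3:
  start at q3
  read '0': q3 → q3
  read '0': q3 → q3
  read '1': q3 → q2
  read '1': q2 → q1
  read '1': q1 → q6
  read '1': q6 → q1
  read '0': q1 → q2
  read '1': q2 → q1
  read '1': q1 → q6
  read '1': q6 → q1
  read '0': q1 → q2
  read '1': q2 → q1
  read '1': q1 → q6
  read '0': q6 → q2
  read '1': q2 → q1
  read '1': q1 → q6
  read '1': q6 → q1
  read '0': q1 → q2
  read '1': q2 → q1
  read '1': q1 → q6
  read '1': q6 → q1
  read '0': q1 → q2
  read '1': q2 → q1
  read '0': q1 → q2
  end q2, accepted
w4:
  start at q3
  read '0': q3 → q3
  read '0': q3 → q3
  read '0': q3 → q3
  read '0': q3 → q3
  read '0': q3 → q3
  read '1': q3 → q2
  read '0': q2 → q5
  read '0': q5 → q3
  read '1': q3 → q2
  read '1': q2 → q1
  read '0': q1 → q2
  read '0': q2 → q5
  read '0': q5 → q3
  read '0': q3 → q3
  read '0': q3 → q3
  read '0': q3 → q3
  read '0': q3 → q3
  read '0': q3 → q3
  read '1': q3 → q2
  read '0': q2 → q5
  read '0': q5 → q3
  read '1': q3 → q2
  read '1': q2 → q1
  read '1': q1 → q6
  end q6, accepted
w5:
  start at q3
  read '1': q3 → q2
  read '0': q2 → q5
  read '0': q5 → q3
  read '1': q3 → q2
  read '1': q2 → q1
  read '0': q1 → q2
  read '0': q2 → q5
  read '1': q5 → q4
  read '1': q4 → q4
  read '0': q4 → q4
  read '0': q4 → q4
  read '0': q4 → q4
  end q4, rejected

w1, w3, w4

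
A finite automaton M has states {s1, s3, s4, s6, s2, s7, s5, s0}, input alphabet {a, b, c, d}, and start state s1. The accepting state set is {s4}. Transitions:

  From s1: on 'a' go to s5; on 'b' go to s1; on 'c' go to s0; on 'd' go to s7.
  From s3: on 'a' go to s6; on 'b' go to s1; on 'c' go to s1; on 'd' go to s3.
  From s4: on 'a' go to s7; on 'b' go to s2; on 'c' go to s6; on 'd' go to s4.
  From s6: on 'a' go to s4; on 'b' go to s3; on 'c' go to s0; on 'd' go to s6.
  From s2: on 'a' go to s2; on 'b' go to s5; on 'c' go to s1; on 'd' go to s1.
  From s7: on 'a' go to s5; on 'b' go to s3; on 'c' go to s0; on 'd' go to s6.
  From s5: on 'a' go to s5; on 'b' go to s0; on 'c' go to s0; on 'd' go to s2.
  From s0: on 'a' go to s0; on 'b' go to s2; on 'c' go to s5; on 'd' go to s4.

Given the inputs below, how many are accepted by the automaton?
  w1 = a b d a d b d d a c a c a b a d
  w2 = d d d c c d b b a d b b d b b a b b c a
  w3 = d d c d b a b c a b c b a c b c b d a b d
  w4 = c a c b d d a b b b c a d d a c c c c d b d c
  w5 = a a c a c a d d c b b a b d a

w1: s1 → s5 → s0 → s4 → s7 → s6 → s3 → s3 → s3 → s6 → s0 → s0 → s5 → s5 → s0 → s0 → s4  → end s4, accepted
w2: s1 → s7 → s6 → s6 → s0 → s5 → s2 → s5 → s0 → s0 → s4 → s2 → s5 → s2 → s5 → s0 → s0 → s2 → s5 → s0 → s0  → end s0, rejected
w3: s1 → s7 → s6 → s0 → s4 → s2 → s2 → s5 → s0 → s0 → s2 → s1 → s1 → s5 → s0 → s2 → s1 → s1 → s7 → s5 → s0 → s4  → end s4, accepted
w4: s1 → s0 → s0 → s5 → s0 → s4 → s4 → s7 → s3 → s1 → s1 → s0 → s0 → s4 → s4 → s7 → s0 → s5 → s0 → s5 → s2 → s5 → s2 → s1  → end s1, rejected
w5: s1 → s5 → s5 → s0 → s0 → s5 → s5 → s2 → s1 → s0 → s2 → s5 → s5 → s0 → s4 → s7  → end s7, rejected

2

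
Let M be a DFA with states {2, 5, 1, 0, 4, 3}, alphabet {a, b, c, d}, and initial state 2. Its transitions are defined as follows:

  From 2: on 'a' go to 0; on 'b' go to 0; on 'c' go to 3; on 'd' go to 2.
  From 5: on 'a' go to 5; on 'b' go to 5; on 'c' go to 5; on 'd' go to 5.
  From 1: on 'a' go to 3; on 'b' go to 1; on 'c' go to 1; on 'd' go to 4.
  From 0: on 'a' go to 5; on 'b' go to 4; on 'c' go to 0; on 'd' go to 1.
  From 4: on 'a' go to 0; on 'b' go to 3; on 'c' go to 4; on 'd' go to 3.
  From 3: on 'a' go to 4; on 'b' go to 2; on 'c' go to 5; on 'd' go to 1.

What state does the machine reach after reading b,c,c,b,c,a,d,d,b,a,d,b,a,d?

1

2 → 0 → 0 → 0 → 4 → 4 → 0 → 1 → 4 → 3 → 4 → 3 → 2 → 0 → 1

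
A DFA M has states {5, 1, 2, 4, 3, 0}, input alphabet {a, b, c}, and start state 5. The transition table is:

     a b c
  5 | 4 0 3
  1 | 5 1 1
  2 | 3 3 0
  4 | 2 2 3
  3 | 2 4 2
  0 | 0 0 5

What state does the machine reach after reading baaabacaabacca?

4

5 → 0 → 0 → 0 → 0 → 0 → 0 → 5 → 4 → 2 → 3 → 2 → 0 → 5 → 4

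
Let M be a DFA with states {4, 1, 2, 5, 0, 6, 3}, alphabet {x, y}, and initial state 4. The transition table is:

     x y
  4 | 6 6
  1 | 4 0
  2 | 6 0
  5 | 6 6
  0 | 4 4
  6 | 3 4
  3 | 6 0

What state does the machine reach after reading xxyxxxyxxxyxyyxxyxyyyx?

Trace: 4 -x-> 6 -x-> 3 -y-> 0 -x-> 4 -x-> 6 -x-> 3 -y-> 0 -x-> 4 -x-> 6 -x-> 3 -y-> 0 -x-> 4 -y-> 6 -y-> 4 -x-> 6 -x-> 3 -y-> 0 -x-> 4 -y-> 6 -y-> 4 -y-> 6 -x-> 3

3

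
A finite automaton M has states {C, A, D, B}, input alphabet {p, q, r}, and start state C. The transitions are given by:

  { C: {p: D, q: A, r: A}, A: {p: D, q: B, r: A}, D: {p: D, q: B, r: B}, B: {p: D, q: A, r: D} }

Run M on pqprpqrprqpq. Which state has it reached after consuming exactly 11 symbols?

start at C
read 'p': C → D
read 'q': D → B
read 'p': B → D
read 'r': D → B
read 'p': B → D
read 'q': D → B
read 'r': B → D
read 'p': D → D
read 'r': D → B
read 'q': B → A
read 'p': A → D
After 11 symbols: D.

D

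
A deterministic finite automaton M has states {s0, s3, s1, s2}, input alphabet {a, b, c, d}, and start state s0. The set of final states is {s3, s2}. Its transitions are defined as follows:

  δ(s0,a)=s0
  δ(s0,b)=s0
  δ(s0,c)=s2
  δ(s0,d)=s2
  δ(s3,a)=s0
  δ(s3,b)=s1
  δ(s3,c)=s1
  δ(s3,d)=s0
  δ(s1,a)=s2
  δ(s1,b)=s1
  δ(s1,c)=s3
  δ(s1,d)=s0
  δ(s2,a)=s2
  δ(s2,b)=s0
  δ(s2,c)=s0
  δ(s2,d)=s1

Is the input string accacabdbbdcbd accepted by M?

Yes

start at s0
read 'a': s0 → s0
read 'c': s0 → s2
read 'c': s2 → s0
read 'a': s0 → s0
read 'c': s0 → s2
read 'a': s2 → s2
read 'b': s2 → s0
read 'd': s0 → s2
read 'b': s2 → s0
read 'b': s0 → s0
read 'd': s0 → s2
read 'c': s2 → s0
read 'b': s0 → s0
read 'd': s0 → s2
End state s2 is accepting.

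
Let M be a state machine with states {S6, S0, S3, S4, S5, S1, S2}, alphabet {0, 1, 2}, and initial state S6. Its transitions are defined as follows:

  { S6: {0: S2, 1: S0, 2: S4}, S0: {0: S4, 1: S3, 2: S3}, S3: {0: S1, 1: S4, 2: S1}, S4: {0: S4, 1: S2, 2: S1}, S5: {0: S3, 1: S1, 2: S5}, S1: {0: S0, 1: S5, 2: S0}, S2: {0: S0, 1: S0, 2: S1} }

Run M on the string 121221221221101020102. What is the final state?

S6 → S0 → S3 → S4 → S1 → S0 → S3 → S1 → S0 → S3 → S1 → S0 → S3 → S4 → S4 → S2 → S0 → S3 → S1 → S5 → S3 → S1

S1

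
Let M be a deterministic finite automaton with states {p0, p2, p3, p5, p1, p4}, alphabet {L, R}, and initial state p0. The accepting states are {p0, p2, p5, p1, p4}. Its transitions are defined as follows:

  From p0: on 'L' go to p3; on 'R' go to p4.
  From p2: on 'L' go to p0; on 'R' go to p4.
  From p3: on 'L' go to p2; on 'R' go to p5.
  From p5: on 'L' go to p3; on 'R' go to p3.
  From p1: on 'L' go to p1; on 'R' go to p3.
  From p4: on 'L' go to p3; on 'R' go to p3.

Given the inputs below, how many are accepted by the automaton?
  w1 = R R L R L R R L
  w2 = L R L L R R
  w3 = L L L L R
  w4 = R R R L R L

w1:
  start at p0
  read 'R': p0 → p4
  read 'R': p4 → p3
  read 'L': p3 → p2
  read 'R': p2 → p4
  read 'L': p4 → p3
  read 'R': p3 → p5
  read 'R': p5 → p3
  read 'L': p3 → p2
  end p2, accepted
w2:
  start at p0
  read 'L': p0 → p3
  read 'R': p3 → p5
  read 'L': p5 → p3
  read 'L': p3 → p2
  read 'R': p2 → p4
  read 'R': p4 → p3
  end p3, rejected
w3:
  start at p0
  read 'L': p0 → p3
  read 'L': p3 → p2
  read 'L': p2 → p0
  read 'L': p0 → p3
  read 'R': p3 → p5
  end p5, accepted
w4:
  start at p0
  read 'R': p0 → p4
  read 'R': p4 → p3
  read 'R': p3 → p5
  read 'L': p5 → p3
  read 'R': p3 → p5
  read 'L': p5 → p3
  end p3, rejected

2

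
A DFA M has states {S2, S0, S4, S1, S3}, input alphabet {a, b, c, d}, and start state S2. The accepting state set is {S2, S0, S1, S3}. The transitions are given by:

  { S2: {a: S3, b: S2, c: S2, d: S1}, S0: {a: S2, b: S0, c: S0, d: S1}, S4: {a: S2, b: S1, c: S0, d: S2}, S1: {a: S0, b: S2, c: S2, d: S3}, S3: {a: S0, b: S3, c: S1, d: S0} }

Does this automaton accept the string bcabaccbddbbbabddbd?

Trace: S2 -b-> S2 -c-> S2 -a-> S3 -b-> S3 -a-> S0 -c-> S0 -c-> S0 -b-> S0 -d-> S1 -d-> S3 -b-> S3 -b-> S3 -b-> S3 -a-> S0 -b-> S0 -d-> S1 -d-> S3 -b-> S3 -d-> S0
End state S0 is accepting.

Yes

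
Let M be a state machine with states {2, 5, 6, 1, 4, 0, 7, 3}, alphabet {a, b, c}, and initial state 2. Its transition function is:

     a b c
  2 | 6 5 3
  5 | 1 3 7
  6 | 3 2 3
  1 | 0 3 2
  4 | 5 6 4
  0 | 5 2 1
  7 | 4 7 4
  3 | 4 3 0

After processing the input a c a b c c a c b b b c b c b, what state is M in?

3

start at 2
read 'a': 2 → 6
read 'c': 6 → 3
read 'a': 3 → 4
read 'b': 4 → 6
read 'c': 6 → 3
read 'c': 3 → 0
read 'a': 0 → 5
read 'c': 5 → 7
read 'b': 7 → 7
read 'b': 7 → 7
read 'b': 7 → 7
read 'c': 7 → 4
read 'b': 4 → 6
read 'c': 6 → 3
read 'b': 3 → 3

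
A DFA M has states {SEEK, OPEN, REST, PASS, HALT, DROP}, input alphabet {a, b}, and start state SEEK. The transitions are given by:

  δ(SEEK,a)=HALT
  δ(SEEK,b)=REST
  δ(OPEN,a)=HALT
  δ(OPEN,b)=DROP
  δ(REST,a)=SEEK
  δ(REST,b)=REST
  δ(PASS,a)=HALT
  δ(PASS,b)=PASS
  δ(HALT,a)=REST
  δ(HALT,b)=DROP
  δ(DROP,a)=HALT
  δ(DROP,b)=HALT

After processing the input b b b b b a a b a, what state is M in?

Trace: SEEK -b-> REST -b-> REST -b-> REST -b-> REST -b-> REST -a-> SEEK -a-> HALT -b-> DROP -a-> HALT

HALT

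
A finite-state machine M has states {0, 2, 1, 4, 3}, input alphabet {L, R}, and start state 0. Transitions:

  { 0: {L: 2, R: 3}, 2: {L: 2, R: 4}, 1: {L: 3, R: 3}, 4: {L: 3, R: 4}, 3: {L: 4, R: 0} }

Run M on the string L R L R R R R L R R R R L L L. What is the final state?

3

0 → 2 → 4 → 3 → 0 → 3 → 0 → 3 → 4 → 4 → 4 → 4 → 4 → 3 → 4 → 3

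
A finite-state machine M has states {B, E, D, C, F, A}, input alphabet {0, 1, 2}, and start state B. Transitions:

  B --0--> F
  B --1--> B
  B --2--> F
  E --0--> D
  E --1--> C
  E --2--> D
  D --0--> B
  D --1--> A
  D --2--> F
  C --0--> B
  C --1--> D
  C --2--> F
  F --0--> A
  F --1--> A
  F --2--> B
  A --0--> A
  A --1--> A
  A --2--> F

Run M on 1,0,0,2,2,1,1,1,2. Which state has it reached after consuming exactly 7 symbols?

start at B
read '1': B → B
read '0': B → F
read '0': F → A
read '2': A → F
read '2': F → B
read '1': B → B
read '1': B → B
After 7 symbols: B.

B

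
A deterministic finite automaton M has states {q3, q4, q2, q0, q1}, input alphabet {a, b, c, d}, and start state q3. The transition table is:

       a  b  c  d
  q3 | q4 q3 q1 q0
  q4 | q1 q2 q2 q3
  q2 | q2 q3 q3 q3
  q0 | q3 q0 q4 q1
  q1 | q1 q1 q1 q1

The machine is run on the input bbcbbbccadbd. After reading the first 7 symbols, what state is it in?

Trace: q3 -b-> q3 -b-> q3 -c-> q1 -b-> q1 -b-> q1 -b-> q1 -c-> q1
After 7 symbols: q1.

q1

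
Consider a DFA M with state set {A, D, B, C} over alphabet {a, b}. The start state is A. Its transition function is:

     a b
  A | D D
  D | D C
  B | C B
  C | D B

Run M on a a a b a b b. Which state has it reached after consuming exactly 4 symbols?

C

start at A
read 'a': A → D
read 'a': D → D
read 'a': D → D
read 'b': D → C
After 4 symbols: C.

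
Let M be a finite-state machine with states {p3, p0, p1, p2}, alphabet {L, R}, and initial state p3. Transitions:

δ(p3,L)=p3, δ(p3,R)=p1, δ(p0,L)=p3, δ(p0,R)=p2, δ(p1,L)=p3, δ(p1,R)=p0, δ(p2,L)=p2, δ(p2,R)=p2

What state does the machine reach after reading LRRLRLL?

p3

Trace: p3 -L-> p3 -R-> p1 -R-> p0 -L-> p3 -R-> p1 -L-> p3 -L-> p3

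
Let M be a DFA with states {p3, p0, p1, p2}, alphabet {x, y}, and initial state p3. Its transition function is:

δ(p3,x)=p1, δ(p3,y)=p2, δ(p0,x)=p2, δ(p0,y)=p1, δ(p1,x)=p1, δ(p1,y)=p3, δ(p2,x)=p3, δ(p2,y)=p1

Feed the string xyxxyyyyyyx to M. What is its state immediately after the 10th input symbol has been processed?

start at p3
read 'x': p3 → p1
read 'y': p1 → p3
read 'x': p3 → p1
read 'x': p1 → p1
read 'y': p1 → p3
read 'y': p3 → p2
read 'y': p2 → p1
read 'y': p1 → p3
read 'y': p3 → p2
read 'y': p2 → p1
After 10 symbols: p1.

p1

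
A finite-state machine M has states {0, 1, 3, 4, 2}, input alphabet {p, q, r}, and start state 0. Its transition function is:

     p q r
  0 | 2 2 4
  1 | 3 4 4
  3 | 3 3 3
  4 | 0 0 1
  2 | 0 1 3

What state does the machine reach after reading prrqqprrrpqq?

3

start at 0
read 'p': 0 → 2
read 'r': 2 → 3
read 'r': 3 → 3
read 'q': 3 → 3
read 'q': 3 → 3
read 'p': 3 → 3
read 'r': 3 → 3
read 'r': 3 → 3
read 'r': 3 → 3
read 'p': 3 → 3
read 'q': 3 → 3
read 'q': 3 → 3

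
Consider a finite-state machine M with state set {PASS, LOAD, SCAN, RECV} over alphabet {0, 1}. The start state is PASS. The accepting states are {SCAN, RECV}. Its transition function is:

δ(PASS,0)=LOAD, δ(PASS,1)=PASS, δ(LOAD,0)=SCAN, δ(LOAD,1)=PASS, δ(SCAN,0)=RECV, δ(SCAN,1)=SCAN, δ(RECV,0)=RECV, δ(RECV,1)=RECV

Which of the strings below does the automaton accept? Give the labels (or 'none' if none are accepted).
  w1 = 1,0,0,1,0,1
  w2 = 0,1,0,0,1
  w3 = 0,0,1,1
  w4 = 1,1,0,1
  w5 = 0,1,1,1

w1, w2, w3

w1: Trace: PASS -1-> PASS -0-> LOAD -0-> SCAN -1-> SCAN -0-> RECV -1-> RECV  → end RECV, accepted
w2: Trace: PASS -0-> LOAD -1-> PASS -0-> LOAD -0-> SCAN -1-> SCAN  → end SCAN, accepted
w3: Trace: PASS -0-> LOAD -0-> SCAN -1-> SCAN -1-> SCAN  → end SCAN, accepted
w4: Trace: PASS -1-> PASS -1-> PASS -0-> LOAD -1-> PASS  → end PASS, rejected
w5: Trace: PASS -0-> LOAD -1-> PASS -1-> PASS -1-> PASS  → end PASS, rejected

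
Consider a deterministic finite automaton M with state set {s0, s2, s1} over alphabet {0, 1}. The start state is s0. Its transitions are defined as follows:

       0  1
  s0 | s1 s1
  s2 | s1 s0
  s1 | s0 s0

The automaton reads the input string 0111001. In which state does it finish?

Trace: s0 -0-> s1 -1-> s0 -1-> s1 -1-> s0 -0-> s1 -0-> s0 -1-> s1

s1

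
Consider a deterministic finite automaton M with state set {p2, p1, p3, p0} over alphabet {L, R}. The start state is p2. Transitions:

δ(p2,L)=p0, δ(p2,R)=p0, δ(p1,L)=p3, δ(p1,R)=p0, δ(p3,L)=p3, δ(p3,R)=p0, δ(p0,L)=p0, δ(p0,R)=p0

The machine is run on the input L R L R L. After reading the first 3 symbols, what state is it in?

start at p2
read 'L': p2 → p0
read 'R': p0 → p0
read 'L': p0 → p0
After 3 symbols: p0.

p0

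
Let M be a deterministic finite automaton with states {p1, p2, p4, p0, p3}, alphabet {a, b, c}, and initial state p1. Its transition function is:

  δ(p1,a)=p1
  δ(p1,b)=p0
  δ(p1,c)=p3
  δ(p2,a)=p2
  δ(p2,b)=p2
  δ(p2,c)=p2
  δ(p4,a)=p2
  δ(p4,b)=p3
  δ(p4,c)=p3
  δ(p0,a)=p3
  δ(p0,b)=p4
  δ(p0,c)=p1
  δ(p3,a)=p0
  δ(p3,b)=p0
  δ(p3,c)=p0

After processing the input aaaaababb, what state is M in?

p4

start at p1
read 'a': p1 → p1
read 'a': p1 → p1
read 'a': p1 → p1
read 'a': p1 → p1
read 'a': p1 → p1
read 'b': p1 → p0
read 'a': p0 → p3
read 'b': p3 → p0
read 'b': p0 → p4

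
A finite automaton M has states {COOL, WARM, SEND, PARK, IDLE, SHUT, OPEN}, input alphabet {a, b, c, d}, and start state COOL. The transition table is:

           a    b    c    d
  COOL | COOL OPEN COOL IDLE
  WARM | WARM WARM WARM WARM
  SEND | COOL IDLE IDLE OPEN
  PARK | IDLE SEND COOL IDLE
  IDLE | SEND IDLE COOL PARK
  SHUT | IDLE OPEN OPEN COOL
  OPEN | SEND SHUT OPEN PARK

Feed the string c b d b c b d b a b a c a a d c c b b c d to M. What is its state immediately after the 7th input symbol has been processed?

Trace: COOL -c-> COOL -b-> OPEN -d-> PARK -b-> SEND -c-> IDLE -b-> IDLE -d-> PARK
After 7 symbols: PARK.

PARK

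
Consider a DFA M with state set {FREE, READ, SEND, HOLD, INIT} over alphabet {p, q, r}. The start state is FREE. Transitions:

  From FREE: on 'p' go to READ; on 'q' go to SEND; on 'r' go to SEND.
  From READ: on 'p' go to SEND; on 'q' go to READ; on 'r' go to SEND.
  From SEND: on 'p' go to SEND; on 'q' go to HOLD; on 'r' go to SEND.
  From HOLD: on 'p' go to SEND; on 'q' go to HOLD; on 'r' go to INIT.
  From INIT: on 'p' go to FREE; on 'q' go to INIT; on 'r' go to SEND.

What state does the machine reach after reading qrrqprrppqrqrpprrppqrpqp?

SEND

FREE → SEND → SEND → SEND → HOLD → SEND → SEND → SEND → SEND → SEND → HOLD → INIT → INIT → SEND → SEND → SEND → SEND → SEND → SEND → SEND → HOLD → INIT → FREE → SEND → SEND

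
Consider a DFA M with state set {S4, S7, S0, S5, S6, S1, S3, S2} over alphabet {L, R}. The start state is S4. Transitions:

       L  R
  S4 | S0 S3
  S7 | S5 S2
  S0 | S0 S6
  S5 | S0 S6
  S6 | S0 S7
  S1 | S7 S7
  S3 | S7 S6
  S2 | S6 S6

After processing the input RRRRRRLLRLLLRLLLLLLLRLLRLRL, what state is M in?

Trace: S4 -R-> S3 -R-> S6 -R-> S7 -R-> S2 -R-> S6 -R-> S7 -L-> S5 -L-> S0 -R-> S6 -L-> S0 -L-> S0 -L-> S0 -R-> S6 -L-> S0 -L-> S0 -L-> S0 -L-> S0 -L-> S0 -L-> S0 -L-> S0 -R-> S6 -L-> S0 -L-> S0 -R-> S6 -L-> S0 -R-> S6 -L-> S0

S0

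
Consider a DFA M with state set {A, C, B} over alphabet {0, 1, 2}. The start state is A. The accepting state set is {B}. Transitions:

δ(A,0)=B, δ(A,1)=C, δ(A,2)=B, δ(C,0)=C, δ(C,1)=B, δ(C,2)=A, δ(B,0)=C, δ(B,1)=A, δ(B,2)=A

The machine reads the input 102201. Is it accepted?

Yes

Trace: A -1-> C -0-> C -2-> A -2-> B -0-> C -1-> B
End state B is accepting.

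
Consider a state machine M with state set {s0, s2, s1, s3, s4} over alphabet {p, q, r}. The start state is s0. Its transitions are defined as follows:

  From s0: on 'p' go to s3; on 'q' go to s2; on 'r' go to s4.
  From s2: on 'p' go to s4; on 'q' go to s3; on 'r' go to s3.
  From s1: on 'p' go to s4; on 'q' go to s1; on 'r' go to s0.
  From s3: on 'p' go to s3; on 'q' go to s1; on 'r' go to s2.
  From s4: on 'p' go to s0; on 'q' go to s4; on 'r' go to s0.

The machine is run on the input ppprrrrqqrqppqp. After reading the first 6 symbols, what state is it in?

s2

start at s0
read 'p': s0 → s3
read 'p': s3 → s3
read 'p': s3 → s3
read 'r': s3 → s2
read 'r': s2 → s3
read 'r': s3 → s2
After 6 symbols: s2.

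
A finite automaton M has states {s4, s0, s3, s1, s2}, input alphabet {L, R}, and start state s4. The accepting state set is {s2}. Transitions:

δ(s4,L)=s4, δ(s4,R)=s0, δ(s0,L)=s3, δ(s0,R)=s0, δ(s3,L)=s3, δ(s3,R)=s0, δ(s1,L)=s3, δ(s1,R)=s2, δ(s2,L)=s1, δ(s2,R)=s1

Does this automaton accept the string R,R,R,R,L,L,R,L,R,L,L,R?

start at s4
read 'R': s4 → s0
read 'R': s0 → s0
read 'R': s0 → s0
read 'R': s0 → s0
read 'L': s0 → s3
read 'L': s3 → s3
read 'R': s3 → s0
read 'L': s0 → s3
read 'R': s3 → s0
read 'L': s0 → s3
read 'L': s3 → s3
read 'R': s3 → s0
End state s0 is not accepting.

No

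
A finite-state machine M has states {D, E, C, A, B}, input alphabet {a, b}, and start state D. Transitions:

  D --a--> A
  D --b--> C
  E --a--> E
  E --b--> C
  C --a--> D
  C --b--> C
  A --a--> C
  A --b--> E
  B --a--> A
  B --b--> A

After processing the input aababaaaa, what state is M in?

D

start at D
read 'a': D → A
read 'a': A → C
read 'b': C → C
read 'a': C → D
read 'b': D → C
read 'a': C → D
read 'a': D → A
read 'a': A → C
read 'a': C → D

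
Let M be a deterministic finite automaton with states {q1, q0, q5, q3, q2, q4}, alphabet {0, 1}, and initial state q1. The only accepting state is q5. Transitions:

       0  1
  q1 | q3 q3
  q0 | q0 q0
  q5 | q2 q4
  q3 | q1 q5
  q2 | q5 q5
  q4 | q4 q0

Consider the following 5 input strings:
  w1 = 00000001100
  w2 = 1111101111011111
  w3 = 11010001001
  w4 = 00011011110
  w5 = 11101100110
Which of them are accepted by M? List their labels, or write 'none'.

w1: q1 → q3 → q1 → q3 → q1 → q3 → q1 → q3 → q5 → q4 → q4 → q4  → end q4, rejected
w2: q1 → q3 → q5 → q4 → q0 → q0 → q0 → q0 → q0 → q0 → q0 → q0 → q0 → q0 → q0 → q0 → q0  → end q0, rejected
w3: q1 → q3 → q5 → q2 → q5 → q2 → q5 → q2 → q5 → q2 → q5 → q4  → end q4, rejected
w4: q1 → q3 → q1 → q3 → q5 → q4 → q4 → q0 → q0 → q0 → q0 → q0  → end q0, rejected
w5: q1 → q3 → q5 → q4 → q4 → q0 → q0 → q0 → q0 → q0 → q0 → q0  → end q0, rejected

none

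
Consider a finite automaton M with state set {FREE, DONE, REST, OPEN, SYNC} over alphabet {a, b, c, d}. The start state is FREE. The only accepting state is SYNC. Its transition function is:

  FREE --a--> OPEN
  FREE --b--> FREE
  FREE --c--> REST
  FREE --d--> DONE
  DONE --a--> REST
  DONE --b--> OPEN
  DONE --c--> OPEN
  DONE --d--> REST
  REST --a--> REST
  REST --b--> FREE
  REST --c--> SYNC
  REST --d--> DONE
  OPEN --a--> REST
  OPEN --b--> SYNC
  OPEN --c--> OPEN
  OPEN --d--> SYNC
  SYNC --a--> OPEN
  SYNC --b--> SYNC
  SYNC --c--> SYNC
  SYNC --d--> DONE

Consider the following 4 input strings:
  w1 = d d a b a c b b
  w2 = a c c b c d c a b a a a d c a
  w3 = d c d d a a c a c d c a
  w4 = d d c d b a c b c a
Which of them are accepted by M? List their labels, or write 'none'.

w1: Trace: FREE -d-> DONE -d-> REST -a-> REST -b-> FREE -a-> OPEN -c-> OPEN -b-> SYNC -b-> SYNC  → end SYNC, accepted
w2: Trace: FREE -a-> OPEN -c-> OPEN -c-> OPEN -b-> SYNC -c-> SYNC -d-> DONE -c-> OPEN -a-> REST -b-> FREE -a-> OPEN -a-> REST -a-> REST -d-> DONE -c-> OPEN -a-> REST  → end REST, rejected
w3: Trace: FREE -d-> DONE -c-> OPEN -d-> SYNC -d-> DONE -a-> REST -a-> REST -c-> SYNC -a-> OPEN -c-> OPEN -d-> SYNC -c-> SYNC -a-> OPEN  → end OPEN, rejected
w4: Trace: FREE -d-> DONE -d-> REST -c-> SYNC -d-> DONE -b-> OPEN -a-> REST -c-> SYNC -b-> SYNC -c-> SYNC -a-> OPEN  → end OPEN, rejected

w1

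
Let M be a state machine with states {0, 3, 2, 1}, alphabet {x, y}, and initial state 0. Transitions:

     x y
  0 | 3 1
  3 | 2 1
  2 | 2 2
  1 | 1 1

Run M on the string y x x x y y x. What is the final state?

1

start at 0
read 'y': 0 → 1
read 'x': 1 → 1
read 'x': 1 → 1
read 'x': 1 → 1
read 'y': 1 → 1
read 'y': 1 → 1
read 'x': 1 → 1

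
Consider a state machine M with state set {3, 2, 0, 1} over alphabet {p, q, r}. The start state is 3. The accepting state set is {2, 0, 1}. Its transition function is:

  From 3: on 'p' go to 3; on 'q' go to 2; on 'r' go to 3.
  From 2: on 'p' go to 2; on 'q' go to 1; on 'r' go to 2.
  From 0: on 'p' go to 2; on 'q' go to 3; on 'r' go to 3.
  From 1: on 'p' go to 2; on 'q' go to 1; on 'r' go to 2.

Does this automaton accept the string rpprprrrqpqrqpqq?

start at 3
read 'r': 3 → 3
read 'p': 3 → 3
read 'p': 3 → 3
read 'r': 3 → 3
read 'p': 3 → 3
read 'r': 3 → 3
read 'r': 3 → 3
read 'r': 3 → 3
read 'q': 3 → 2
read 'p': 2 → 2
read 'q': 2 → 1
read 'r': 1 → 2
read 'q': 2 → 1
read 'p': 1 → 2
read 'q': 2 → 1
read 'q': 1 → 1
End state 1 is accepting.

Yes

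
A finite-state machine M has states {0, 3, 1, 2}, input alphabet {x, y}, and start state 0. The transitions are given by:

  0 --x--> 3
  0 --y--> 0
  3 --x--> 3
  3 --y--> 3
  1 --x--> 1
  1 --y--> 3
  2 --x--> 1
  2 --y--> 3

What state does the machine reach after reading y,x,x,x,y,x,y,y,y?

3

start at 0
read 'y': 0 → 0
read 'x': 0 → 3
read 'x': 3 → 3
read 'x': 3 → 3
read 'y': 3 → 3
read 'x': 3 → 3
read 'y': 3 → 3
read 'y': 3 → 3
read 'y': 3 → 3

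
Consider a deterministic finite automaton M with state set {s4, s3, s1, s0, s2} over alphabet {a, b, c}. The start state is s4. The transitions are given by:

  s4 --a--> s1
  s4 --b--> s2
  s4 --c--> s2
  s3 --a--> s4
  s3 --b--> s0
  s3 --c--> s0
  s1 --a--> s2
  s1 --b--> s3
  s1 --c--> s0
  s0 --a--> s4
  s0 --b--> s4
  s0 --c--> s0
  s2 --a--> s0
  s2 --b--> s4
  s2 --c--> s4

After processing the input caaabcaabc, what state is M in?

s0

Trace: s4 -c-> s2 -a-> s0 -a-> s4 -a-> s1 -b-> s3 -c-> s0 -a-> s4 -a-> s1 -b-> s3 -c-> s0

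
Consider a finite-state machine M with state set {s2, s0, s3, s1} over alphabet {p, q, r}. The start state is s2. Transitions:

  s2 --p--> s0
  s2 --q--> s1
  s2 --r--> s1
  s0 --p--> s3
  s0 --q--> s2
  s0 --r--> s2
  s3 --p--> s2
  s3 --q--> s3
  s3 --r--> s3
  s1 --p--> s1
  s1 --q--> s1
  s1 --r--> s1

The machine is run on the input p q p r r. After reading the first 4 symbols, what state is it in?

s2

s2 → s0 → s2 → s0 → s2
After 4 symbols: s2.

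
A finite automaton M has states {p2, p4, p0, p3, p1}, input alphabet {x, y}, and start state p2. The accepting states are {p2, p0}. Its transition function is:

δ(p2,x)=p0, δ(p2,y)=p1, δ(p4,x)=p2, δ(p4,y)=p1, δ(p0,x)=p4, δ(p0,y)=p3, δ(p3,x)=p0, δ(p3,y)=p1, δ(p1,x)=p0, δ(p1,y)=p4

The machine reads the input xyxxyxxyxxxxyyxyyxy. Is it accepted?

p2 → p0 → p3 → p0 → p4 → p1 → p0 → p4 → p1 → p0 → p4 → p2 → p0 → p3 → p1 → p0 → p3 → p1 → p0 → p3
End state p3 is not accepting.

No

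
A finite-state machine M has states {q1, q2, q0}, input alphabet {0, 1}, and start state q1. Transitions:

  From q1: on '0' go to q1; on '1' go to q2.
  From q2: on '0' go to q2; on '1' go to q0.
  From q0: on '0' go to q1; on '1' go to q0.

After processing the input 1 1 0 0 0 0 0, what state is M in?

Trace: q1 -1-> q2 -1-> q0 -0-> q1 -0-> q1 -0-> q1 -0-> q1 -0-> q1

q1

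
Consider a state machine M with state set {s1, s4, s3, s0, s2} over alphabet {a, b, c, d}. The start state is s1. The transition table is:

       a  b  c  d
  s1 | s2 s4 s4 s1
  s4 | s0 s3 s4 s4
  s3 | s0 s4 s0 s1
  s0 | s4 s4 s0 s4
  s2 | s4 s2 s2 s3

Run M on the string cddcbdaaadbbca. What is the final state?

start at s1
read 'c': s1 → s4
read 'd': s4 → s4
read 'd': s4 → s4
read 'c': s4 → s4
read 'b': s4 → s3
read 'd': s3 → s1
read 'a': s1 → s2
read 'a': s2 → s4
read 'a': s4 → s0
read 'd': s0 → s4
read 'b': s4 → s3
read 'b': s3 → s4
read 'c': s4 → s4
read 'a': s4 → s0

s0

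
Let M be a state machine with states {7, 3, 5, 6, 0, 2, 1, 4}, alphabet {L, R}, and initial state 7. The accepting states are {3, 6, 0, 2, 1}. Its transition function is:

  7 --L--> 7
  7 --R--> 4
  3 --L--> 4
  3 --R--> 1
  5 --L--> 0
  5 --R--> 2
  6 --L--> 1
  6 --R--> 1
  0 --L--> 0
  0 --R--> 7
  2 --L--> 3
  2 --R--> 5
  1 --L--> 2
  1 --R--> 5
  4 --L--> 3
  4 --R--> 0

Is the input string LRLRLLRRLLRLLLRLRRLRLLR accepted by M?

No

7 → 7 → 4 → 3 → 1 → 2 → 3 → 1 → 5 → 0 → 0 → 7 → 7 → 7 → 7 → 4 → 3 → 1 → 5 → 0 → 7 → 7 → 7 → 4
End state 4 is not accepting.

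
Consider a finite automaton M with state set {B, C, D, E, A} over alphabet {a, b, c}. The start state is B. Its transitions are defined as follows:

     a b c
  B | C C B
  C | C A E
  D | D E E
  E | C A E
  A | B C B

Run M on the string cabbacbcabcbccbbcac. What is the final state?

E

Trace: B -c-> B -a-> C -b-> A -b-> C -a-> C -c-> E -b-> A -c-> B -a-> C -b-> A -c-> B -b-> C -c-> E -c-> E -b-> A -b-> C -c-> E -a-> C -c-> E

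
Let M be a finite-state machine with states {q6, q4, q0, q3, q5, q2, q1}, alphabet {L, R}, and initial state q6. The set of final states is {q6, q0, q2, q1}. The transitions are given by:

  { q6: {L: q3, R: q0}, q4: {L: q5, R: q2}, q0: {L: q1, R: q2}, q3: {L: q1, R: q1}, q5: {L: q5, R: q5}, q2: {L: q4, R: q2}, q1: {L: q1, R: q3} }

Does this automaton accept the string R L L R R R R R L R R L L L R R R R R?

No

Trace: q6 -R-> q0 -L-> q1 -L-> q1 -R-> q3 -R-> q1 -R-> q3 -R-> q1 -R-> q3 -L-> q1 -R-> q3 -R-> q1 -L-> q1 -L-> q1 -L-> q1 -R-> q3 -R-> q1 -R-> q3 -R-> q1 -R-> q3
End state q3 is not accepting.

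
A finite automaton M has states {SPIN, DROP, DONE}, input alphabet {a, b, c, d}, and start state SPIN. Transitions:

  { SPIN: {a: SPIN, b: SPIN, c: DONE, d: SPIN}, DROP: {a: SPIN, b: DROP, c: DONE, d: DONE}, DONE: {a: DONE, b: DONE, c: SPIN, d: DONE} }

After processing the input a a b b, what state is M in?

SPIN → SPIN → SPIN → SPIN → SPIN

SPIN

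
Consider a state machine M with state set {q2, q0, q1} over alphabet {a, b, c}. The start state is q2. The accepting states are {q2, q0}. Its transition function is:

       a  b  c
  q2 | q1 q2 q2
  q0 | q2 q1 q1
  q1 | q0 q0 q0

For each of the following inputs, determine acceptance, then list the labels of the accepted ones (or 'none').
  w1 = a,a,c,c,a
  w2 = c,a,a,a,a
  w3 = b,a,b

w1, w3

w1: q2 → q1 → q0 → q1 → q0 → q2  → end q2, accepted
w2: q2 → q2 → q1 → q0 → q2 → q1  → end q1, rejected
w3: q2 → q2 → q1 → q0  → end q0, accepted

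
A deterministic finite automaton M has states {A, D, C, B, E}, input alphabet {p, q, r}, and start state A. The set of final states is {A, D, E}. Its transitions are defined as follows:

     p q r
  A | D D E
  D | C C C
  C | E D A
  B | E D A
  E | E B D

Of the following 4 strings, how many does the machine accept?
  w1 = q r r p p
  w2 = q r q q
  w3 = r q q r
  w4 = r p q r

w1:
  start at A
  read 'q': A → D
  read 'r': D → C
  read 'r': C → A
  read 'p': A → D
  read 'p': D → C
  end C, rejected
w2:
  start at A
  read 'q': A → D
  read 'r': D → C
  read 'q': C → D
  read 'q': D → C
  end C, rejected
w3:
  start at A
  read 'r': A → E
  read 'q': E → B
  read 'q': B → D
  read 'r': D → C
  end C, rejected
w4:
  start at A
  read 'r': A → E
  read 'p': E → E
  read 'q': E → B
  read 'r': B → A
  end A, accepted

1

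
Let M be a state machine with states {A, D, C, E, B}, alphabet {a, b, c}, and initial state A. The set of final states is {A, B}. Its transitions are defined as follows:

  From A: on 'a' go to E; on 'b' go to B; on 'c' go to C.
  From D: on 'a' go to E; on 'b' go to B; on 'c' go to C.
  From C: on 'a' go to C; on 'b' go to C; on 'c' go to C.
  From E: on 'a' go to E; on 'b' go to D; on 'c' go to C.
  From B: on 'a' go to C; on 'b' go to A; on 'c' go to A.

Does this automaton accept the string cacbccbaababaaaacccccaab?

Trace: A -c-> C -a-> C -c-> C -b-> C -c-> C -c-> C -b-> C -a-> C -a-> C -b-> C -a-> C -b-> C -a-> C -a-> C -a-> C -a-> C -c-> C -c-> C -c-> C -c-> C -c-> C -a-> C -a-> C -b-> C
End state C is not accepting.

No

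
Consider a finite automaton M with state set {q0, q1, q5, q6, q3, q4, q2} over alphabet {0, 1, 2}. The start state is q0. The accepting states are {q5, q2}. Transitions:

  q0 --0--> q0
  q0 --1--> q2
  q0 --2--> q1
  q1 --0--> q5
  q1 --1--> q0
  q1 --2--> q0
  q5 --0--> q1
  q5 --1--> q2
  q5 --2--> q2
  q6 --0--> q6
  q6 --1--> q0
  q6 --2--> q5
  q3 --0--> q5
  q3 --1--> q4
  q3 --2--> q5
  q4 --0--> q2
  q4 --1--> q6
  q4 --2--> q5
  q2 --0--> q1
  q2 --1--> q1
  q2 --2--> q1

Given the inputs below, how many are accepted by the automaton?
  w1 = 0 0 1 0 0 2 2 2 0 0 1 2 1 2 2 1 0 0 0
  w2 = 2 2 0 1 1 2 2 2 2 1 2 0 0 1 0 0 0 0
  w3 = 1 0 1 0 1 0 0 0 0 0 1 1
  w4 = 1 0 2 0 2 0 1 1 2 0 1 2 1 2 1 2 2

w1:
  start at q0
  read '0': q0 → q0
  read '0': q0 → q0
  read '1': q0 → q2
  read '0': q2 → q1
  read '0': q1 → q5
  read '2': q5 → q2
  read '2': q2 → q1
  read '2': q1 → q0
  read '0': q0 → q0
  read '0': q0 → q0
  read '1': q0 → q2
  read '2': q2 → q1
  read '1': q1 → q0
  read '2': q0 → q1
  read '2': q1 → q0
  read '1': q0 → q2
  read '0': q2 → q1
  read '0': q1 → q5
  read '0': q5 → q1
  end q1, rejected
w2:
  start at q0
  read '2': q0 → q1
  read '2': q1 → q0
  read '0': q0 → q0
  read '1': q0 → q2
  read '1': q2 → q1
  read '2': q1 → q0
  read '2': q0 → q1
  read '2': q1 → q0
  read '2': q0 → q1
  read '1': q1 → q0
  read '2': q0 → q1
  read '0': q1 → q5
  read '0': q5 → q1
  read '1': q1 → q0
  read '0': q0 → q0
  read '0': q0 → q0
  read '0': q0 → q0
  read '0': q0 → q0
  end q0, rejected
w3:
  start at q0
  read '1': q0 → q2
  read '0': q2 → q1
  read '1': q1 → q0
  read '0': q0 → q0
  read '1': q0 → q2
  read '0': q2 → q1
  read '0': q1 → q5
  read '0': q5 → q1
  read '0': q1 → q5
  read '0': q5 → q1
  read '1': q1 → q0
  read '1': q0 → q2
  end q2, accepted
w4:
  start at q0
  read '1': q0 → q2
  read '0': q2 → q1
  read '2': q1 → q0
  read '0': q0 → q0
  read '2': q0 → q1
  read '0': q1 → q5
  read '1': q5 → q2
  read '1': q2 → q1
  read '2': q1 → q0
  read '0': q0 → q0
  read '1': q0 → q2
  read '2': q2 → q1
  read '1': q1 → q0
  read '2': q0 → q1
  read '1': q1 → q0
  read '2': q0 → q1
  read '2': q1 → q0
  end q0, rejected

1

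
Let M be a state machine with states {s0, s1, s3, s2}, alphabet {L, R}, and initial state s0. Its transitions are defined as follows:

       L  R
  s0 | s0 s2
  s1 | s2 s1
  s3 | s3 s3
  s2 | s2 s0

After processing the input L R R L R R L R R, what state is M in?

s0

Trace: s0 -L-> s0 -R-> s2 -R-> s0 -L-> s0 -R-> s2 -R-> s0 -L-> s0 -R-> s2 -R-> s0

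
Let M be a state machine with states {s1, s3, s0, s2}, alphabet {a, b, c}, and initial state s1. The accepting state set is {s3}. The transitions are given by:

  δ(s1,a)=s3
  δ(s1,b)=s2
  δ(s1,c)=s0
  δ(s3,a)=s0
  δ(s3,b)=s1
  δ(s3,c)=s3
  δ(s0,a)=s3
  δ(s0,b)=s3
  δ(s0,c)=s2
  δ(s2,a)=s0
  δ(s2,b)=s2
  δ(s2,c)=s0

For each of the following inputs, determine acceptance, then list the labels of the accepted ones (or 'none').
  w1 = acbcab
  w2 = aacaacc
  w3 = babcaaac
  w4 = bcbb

w1: Trace: s1 -a-> s3 -c-> s3 -b-> s1 -c-> s0 -a-> s3 -b-> s1  → end s1, rejected
w2: Trace: s1 -a-> s3 -a-> s0 -c-> s2 -a-> s0 -a-> s3 -c-> s3 -c-> s3  → end s3, accepted
w3: Trace: s1 -b-> s2 -a-> s0 -b-> s3 -c-> s3 -a-> s0 -a-> s3 -a-> s0 -c-> s2  → end s2, rejected
w4: Trace: s1 -b-> s2 -c-> s0 -b-> s3 -b-> s1  → end s1, rejected

w2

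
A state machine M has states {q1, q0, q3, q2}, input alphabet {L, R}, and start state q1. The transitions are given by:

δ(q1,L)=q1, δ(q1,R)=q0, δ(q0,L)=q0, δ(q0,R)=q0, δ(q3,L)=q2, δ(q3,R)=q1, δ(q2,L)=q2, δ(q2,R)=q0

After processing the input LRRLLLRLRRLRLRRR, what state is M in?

q0

Trace: q1 -L-> q1 -R-> q0 -R-> q0 -L-> q0 -L-> q0 -L-> q0 -R-> q0 -L-> q0 -R-> q0 -R-> q0 -L-> q0 -R-> q0 -L-> q0 -R-> q0 -R-> q0 -R-> q0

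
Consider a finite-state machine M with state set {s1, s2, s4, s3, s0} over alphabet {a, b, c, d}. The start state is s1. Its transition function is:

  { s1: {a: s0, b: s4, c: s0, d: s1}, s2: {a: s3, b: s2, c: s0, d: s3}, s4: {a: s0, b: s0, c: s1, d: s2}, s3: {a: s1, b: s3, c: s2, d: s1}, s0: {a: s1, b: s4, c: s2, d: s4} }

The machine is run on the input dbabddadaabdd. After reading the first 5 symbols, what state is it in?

s1 → s1 → s4 → s0 → s4 → s2
After 5 symbols: s2.

s2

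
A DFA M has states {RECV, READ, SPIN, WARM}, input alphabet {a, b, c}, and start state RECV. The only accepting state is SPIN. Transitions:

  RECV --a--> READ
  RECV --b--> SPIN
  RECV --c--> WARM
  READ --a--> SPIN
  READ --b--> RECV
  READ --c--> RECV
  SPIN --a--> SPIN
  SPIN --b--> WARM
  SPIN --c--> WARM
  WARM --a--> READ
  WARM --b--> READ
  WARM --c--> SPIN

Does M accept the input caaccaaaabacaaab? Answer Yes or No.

No

RECV → WARM → READ → SPIN → WARM → SPIN → SPIN → SPIN → SPIN → SPIN → WARM → READ → RECV → READ → SPIN → SPIN → WARM
End state WARM is not accepting.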